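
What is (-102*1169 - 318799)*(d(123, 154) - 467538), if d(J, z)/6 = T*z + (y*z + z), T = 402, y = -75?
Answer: 72042193242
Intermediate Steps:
d(J, z) = 1968*z (d(J, z) = 6*(402*z + (-75*z + z)) = 6*(402*z - 74*z) = 6*(328*z) = 1968*z)
(-102*1169 - 318799)*(d(123, 154) - 467538) = (-102*1169 - 318799)*(1968*154 - 467538) = (-119238 - 318799)*(303072 - 467538) = -438037*(-164466) = 72042193242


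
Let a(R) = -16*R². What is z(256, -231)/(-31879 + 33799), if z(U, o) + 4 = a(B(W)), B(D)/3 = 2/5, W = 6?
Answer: -169/12000 ≈ -0.014083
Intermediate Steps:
B(D) = 6/5 (B(D) = 3*(2/5) = 3*(2*(⅕)) = 3*(⅖) = 6/5)
z(U, o) = -676/25 (z(U, o) = -4 - 16*(6/5)² = -4 - 16*36/25 = -4 - 576/25 = -676/25)
z(256, -231)/(-31879 + 33799) = -676/(25*(-31879 + 33799)) = -676/25/1920 = -676/25*1/1920 = -169/12000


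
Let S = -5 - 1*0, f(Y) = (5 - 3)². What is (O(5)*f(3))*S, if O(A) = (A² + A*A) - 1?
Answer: -980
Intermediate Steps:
f(Y) = 4 (f(Y) = 2² = 4)
O(A) = -1 + 2*A² (O(A) = (A² + A²) - 1 = 2*A² - 1 = -1 + 2*A²)
S = -5 (S = -5 + 0 = -5)
(O(5)*f(3))*S = ((-1 + 2*5²)*4)*(-5) = ((-1 + 2*25)*4)*(-5) = ((-1 + 50)*4)*(-5) = (49*4)*(-5) = 196*(-5) = -980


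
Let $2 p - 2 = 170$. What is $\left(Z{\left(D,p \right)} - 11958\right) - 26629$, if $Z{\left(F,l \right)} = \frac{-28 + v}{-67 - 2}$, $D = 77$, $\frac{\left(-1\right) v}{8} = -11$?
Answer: $- \frac{887521}{23} \approx -38588.0$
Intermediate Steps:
$v = 88$ ($v = \left(-8\right) \left(-11\right) = 88$)
$p = 86$ ($p = 1 + \frac{1}{2} \cdot 170 = 1 + 85 = 86$)
$Z{\left(F,l \right)} = - \frac{20}{23}$ ($Z{\left(F,l \right)} = \frac{-28 + 88}{-67 - 2} = \frac{60}{-69} = 60 \left(- \frac{1}{69}\right) = - \frac{20}{23}$)
$\left(Z{\left(D,p \right)} - 11958\right) - 26629 = \left(- \frac{20}{23} - 11958\right) - 26629 = - \frac{275054}{23} - 26629 = - \frac{887521}{23}$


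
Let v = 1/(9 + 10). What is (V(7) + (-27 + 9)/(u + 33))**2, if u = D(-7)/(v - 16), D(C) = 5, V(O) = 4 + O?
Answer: 2677545025/24522304 ≈ 109.19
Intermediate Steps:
v = 1/19 ≈ 0.052632
u = -95/303 (u = 5/(1/19 - 16) = 5/(-303/19) = 5*(-19/303) = -95/303 ≈ -0.31353)
(V(7) + (-27 + 9)/(u + 33))**2 = ((4 + 7) + (-27 + 9)/(-95/303 + 33))**2 = (11 - 18/9904/303)**2 = (11 - 18*303/9904)**2 = (11 - 2727/4952)**2 = (51745/4952)**2 = 2677545025/24522304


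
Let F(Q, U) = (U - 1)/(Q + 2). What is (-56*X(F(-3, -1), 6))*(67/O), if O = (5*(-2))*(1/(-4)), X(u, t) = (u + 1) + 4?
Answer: -52528/5 ≈ -10506.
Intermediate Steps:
F(Q, U) = (-1 + U)/(2 + Q)
X(u, t) = 5 + u (X(u, t) = (1 + u) + 4 = 5 + u)
O = 5/2 (O = -10*(-1)/4 = -10*(-1/4) = 5/2 ≈ 2.5000)
(-56*X(F(-3, -1), 6))*(67/O) = (-56*(5 + (-1 - 1)/(2 - 3)))*(67/(5/2)) = (-56*(5 - 2/(-1)))*(67*(2/5)) = -56*(5 - 1*(-2))*(134/5) = -56*(5 + 2)*(134/5) = -56*7*(134/5) = -392*134/5 = -52528/5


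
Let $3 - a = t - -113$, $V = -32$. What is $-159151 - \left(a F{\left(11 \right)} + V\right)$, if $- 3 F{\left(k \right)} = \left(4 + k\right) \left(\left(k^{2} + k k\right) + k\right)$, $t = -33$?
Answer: $-256524$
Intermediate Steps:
$F{\left(k \right)} = - \frac{\left(4 + k\right) \left(k + 2 k^{2}\right)}{3}$ ($F{\left(k \right)} = - \frac{\left(4 + k\right) \left(\left(k^{2} + k k\right) + k\right)}{3} = - \frac{\left(4 + k\right) \left(\left(k^{2} + k^{2}\right) + k\right)}{3} = - \frac{\left(4 + k\right) \left(2 k^{2} + k\right)}{3} = - \frac{\left(4 + k\right) \left(k + 2 k^{2}\right)}{3}$)
$a = -77$ ($a = 3 - \left(-33 - -113\right) = 3 - \left(-33 + 113\right) = 3 - 80 = -77$)
$-159151 - \left(a F{\left(11 \right)} + V\right) = -159151 - \left(- 77 \left(\left(- \frac{1}{3}\right) 11 \left(4 + 2 \cdot 11^{2} + 9 \cdot 11\right)\right) - 32\right) = -159151 - \left(- 77 \left(\left(- \frac{1}{3}\right) 11 \left(4 + 2 \cdot 121 + 99\right)\right) - 32\right) = -159151 - \left(- 77 \left(\left(- \frac{1}{3}\right) 11 \left(4 + 242 + 99\right)\right) - 32\right) = -159151 - \left(- 77 \left(\left(- \frac{1}{3}\right) 11 \cdot 345\right) - 32\right) = -159151 - \left(\left(-77\right) \left(-1265\right) - 32\right) = -159151 - \left(97405 - 32\right) = -159151 - 97373 = -256524$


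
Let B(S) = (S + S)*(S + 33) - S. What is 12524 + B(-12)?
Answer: 12032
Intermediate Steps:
B(S) = -S + 2*S*(33 + S) (B(S) = (2*S)*(33 + S) - S = 2*S*(33 + S) - S = -S + 2*S*(33 + S))
12524 + B(-12) = 12524 - 12*(65 + 2*(-12)) = 12524 - 12*(65 - 24) = 12524 - 12*41 = 12524 - 492 = 12032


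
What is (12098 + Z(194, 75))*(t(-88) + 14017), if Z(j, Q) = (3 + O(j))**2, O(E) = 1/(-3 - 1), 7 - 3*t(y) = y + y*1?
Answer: 1363376871/8 ≈ 1.7042e+8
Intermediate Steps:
t(y) = 7/3 - 2*y/3 (t(y) = 7/3 - (y + y*1)/3 = 7/3 - (y + y)/3 = 7/3 - 2*y/3)
O(E) = -1/4 (O(E) = 1/(-4) = -1/4)
Z(j, Q) = 121/16 (Z(j, Q) = (3 - 1/4)**2 = (11/4)**2 = 121/16)
(12098 + Z(194, 75))*(t(-88) + 14017) = (12098 + 121/16)*((7/3 - 2/3*(-88)) + 14017) = 193689*((7/3 + 176/3) + 14017)/16 = 193689*(61 + 14017)/16 = (193689/16)*14078 = 1363376871/8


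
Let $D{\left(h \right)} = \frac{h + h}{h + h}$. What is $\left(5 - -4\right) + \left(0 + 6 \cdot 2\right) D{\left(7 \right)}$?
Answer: $21$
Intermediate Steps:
$D{\left(h \right)} = 1$ ($D{\left(h \right)} = \frac{2 h}{2 h} = 2 h \frac{1}{2 h} = 1$)
$\left(5 - -4\right) + \left(0 + 6 \cdot 2\right) D{\left(7 \right)} = \left(5 - -4\right) + \left(0 + 6 \cdot 2\right) 1 = \left(5 + 4\right) + \left(0 + 12\right) 1 = 9 + 12 \cdot 1 = 9 + 12 = 21$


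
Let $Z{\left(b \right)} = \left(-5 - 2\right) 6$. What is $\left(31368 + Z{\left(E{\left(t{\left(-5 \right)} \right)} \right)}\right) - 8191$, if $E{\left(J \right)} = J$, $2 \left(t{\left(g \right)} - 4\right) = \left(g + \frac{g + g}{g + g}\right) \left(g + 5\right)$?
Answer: $23135$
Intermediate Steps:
$t{\left(g \right)} = 4 + \frac{\left(1 + g\right) \left(5 + g\right)}{2}$ ($t{\left(g \right)} = 4 + \frac{\left(g + \frac{g + g}{g + g}\right) \left(g + 5\right)}{2} = 4 + \frac{\left(g + \frac{2 g}{2 g}\right) \left(5 + g\right)}{2} = 4 + \frac{\left(g + 2 g \frac{1}{2 g}\right) \left(5 + g\right)}{2} = 4 + \frac{\left(g + 1\right) \left(5 + g\right)}{2} = 4 + \frac{\left(1 + g\right) \left(5 + g\right)}{2}$)
$Z{\left(b \right)} = -42$ ($Z{\left(b \right)} = \left(-7\right) 6 = -42$)
$\left(31368 + Z{\left(E{\left(t{\left(-5 \right)} \right)} \right)}\right) - 8191 = \left(31368 - 42\right) - 8191 = 31326 - 8191 = 23135$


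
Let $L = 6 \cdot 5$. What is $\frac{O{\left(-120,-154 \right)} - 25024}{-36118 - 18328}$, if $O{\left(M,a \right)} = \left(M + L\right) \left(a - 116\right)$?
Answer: $\frac{362}{27223} \approx 0.013298$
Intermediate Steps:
$L = 30$
$O{\left(M,a \right)} = \left(-116 + a\right) \left(30 + M\right)$ ($O{\left(M,a \right)} = \left(M + 30\right) \left(a - 116\right) = \left(30 + M\right) \left(-116 + a\right) = \left(-116 + a\right) \left(30 + M\right)$)
$\frac{O{\left(-120,-154 \right)} - 25024}{-36118 - 18328} = \frac{\left(-3480 - -13920 + 30 \left(-154\right) - -18480\right) - 25024}{-36118 - 18328} = \frac{\left(-3480 + 13920 - 4620 + 18480\right) - 25024}{-54446} = \left(24300 - 25024\right) \left(- \frac{1}{54446}\right) = \left(-724\right) \left(- \frac{1}{54446}\right) = \frac{362}{27223}$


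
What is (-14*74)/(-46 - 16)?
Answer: 518/31 ≈ 16.710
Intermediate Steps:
(-14*74)/(-46 - 16) = -1036/(-62) = -1036*(-1/62) = 518/31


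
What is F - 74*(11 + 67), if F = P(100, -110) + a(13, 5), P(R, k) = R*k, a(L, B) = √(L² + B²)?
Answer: -16772 + √194 ≈ -16758.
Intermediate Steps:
a(L, B) = √(B² + L²)
F = -11000 + √194 (F = 100*(-110) + √(5² + 13²) = -11000 + √(25 + 169) = -11000 + √194 ≈ -10986.)
F - 74*(11 + 67) = (-11000 + √194) - 74*(11 + 67) = (-11000 + √194) - 74*78 = (-11000 + √194) - 1*5772 = (-11000 + √194) - 5772 = -16772 + √194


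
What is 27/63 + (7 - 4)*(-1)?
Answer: -18/7 ≈ -2.5714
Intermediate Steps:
27/63 + (7 - 4)*(-1) = (1/63)*27 + 3*(-1) = 3/7 - 3 = -18/7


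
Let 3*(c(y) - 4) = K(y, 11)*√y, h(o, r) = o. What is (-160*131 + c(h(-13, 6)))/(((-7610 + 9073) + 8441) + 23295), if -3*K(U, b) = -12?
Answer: -20956/33199 + 4*I*√13/99597 ≈ -0.63122 + 0.00014481*I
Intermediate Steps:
K(U, b) = 4 (K(U, b) = -⅓*(-12) = 4)
c(y) = 4 + 4*√y/3 (c(y) = 4 + (4*√y)/3 = 4 + 4*√y/3)
(-160*131 + c(h(-13, 6)))/(((-7610 + 9073) + 8441) + 23295) = (-160*131 + (4 + 4*√(-13)/3))/(((-7610 + 9073) + 8441) + 23295) = (-20960 + (4 + 4*(I*√13)/3))/((1463 + 8441) + 23295) = (-20960 + (4 + 4*I*√13/3))/(9904 + 23295) = (-20956 + 4*I*√13/3)/33199 = (-20956 + 4*I*√13/3)*(1/33199) = -20956/33199 + 4*I*√13/99597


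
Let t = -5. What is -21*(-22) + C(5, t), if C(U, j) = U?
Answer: 467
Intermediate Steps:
-21*(-22) + C(5, t) = -21*(-22) + 5 = 462 + 5 = 467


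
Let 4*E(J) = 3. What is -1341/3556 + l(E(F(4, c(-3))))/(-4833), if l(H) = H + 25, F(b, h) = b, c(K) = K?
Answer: -1643155/4296537 ≈ -0.38244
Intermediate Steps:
E(J) = ¾ (E(J) = (¼)*3 = ¾)
l(H) = 25 + H
-1341/3556 + l(E(F(4, c(-3))))/(-4833) = -1341/3556 + (25 + ¾)/(-4833) = -1341*1/3556 + (103/4)*(-1/4833) = -1341/3556 - 103/19332 = -1643155/4296537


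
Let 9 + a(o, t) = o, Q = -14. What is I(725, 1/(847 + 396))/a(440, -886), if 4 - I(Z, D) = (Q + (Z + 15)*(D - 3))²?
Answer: -7706847178688/665916119 ≈ -11573.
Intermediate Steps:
a(o, t) = -9 + o
I(Z, D) = 4 - (-14 + (-3 + D)*(15 + Z))² (I(Z, D) = 4 - (-14 + (Z + 15)*(D - 3))² = 4 - (-14 + (15 + Z)*(-3 + D))² = 4 - (-14 + (-3 + D)*(15 + Z))²)
I(725, 1/(847 + 396))/a(440, -886) = (4 - (-59 - 3*725 + 15/(847 + 396) + 725/(847 + 396))²)/(-9 + 440) = (4 - (-59 - 2175 + 15/1243 + 725/1243)²)/431 = (4 - (-59 - 2175 + 15*(1/1243) + (1/1243)*725)²)*(1/431) = (4 - (-59 - 2175 + 15/1243 + 725/1243)²)*(1/431) = (4 - (-2776122/1243)²)*(1/431) = (4 - 1*7706853358884/1545049)*(1/431) = (4 - 7706853358884/1545049)*(1/431) = -7706847178688/1545049*1/431 = -7706847178688/665916119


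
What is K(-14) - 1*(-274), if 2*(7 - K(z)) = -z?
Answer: 274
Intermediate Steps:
K(z) = 7 + z/2 (K(z) = 7 - (-1)*z/2 = 7 + z/2)
K(-14) - 1*(-274) = (7 + (½)*(-14)) - 1*(-274) = (7 - 7) + 274 = 0 + 274 = 274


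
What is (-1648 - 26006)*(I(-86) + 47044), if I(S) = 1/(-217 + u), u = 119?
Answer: -63746770197/49 ≈ -1.3010e+9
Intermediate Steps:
I(S) = -1/98 (I(S) = 1/(-217 + 119) = 1/(-98) = -1/98)
(-1648 - 26006)*(I(-86) + 47044) = (-1648 - 26006)*(-1/98 + 47044) = -27654*4610311/98 = -63746770197/49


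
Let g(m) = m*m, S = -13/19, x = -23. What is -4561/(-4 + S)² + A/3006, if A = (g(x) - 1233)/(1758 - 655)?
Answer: -2729620120681/13131505089 ≈ -207.87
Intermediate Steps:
S = -13/19 (S = -13*1/19 = -13/19 ≈ -0.68421)
g(m) = m²
A = -704/1103 (A = ((-23)² - 1233)/(1758 - 655) = (529 - 1233)/1103 = -704*1/1103 = -704/1103 ≈ -0.63826)
-4561/(-4 + S)² + A/3006 = -4561/(-4 - 13/19)² - 704/1103/3006 = -4561/((-89/19)²) - 704/1103*1/3006 = -4561/7921/361 - 352/1657809 = -4561*361/7921 - 352/1657809 = -1646521/7921 - 352/1657809 = -2729620120681/13131505089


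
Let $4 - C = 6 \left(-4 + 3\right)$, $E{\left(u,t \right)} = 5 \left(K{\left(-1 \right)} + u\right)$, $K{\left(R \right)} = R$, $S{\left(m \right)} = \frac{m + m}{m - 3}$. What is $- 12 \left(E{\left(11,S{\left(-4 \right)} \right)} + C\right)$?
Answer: $-720$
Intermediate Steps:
$S{\left(m \right)} = \frac{2 m}{-3 + m}$
$E{\left(u,t \right)} = -5 + 5 u$ ($E{\left(u,t \right)} = 5 \left(-1 + u\right) = -5 + 5 u$)
$C = 10$ ($C = 4 - 6 \left(-4 + 3\right) = 4 - 6 \left(-1\right) = 4 - -6 = 4 + 6 = 10$)
$- 12 \left(E{\left(11,S{\left(-4 \right)} \right)} + C\right) = - 12 \left(\left(-5 + 5 \cdot 11\right) + 10\right) = - 12 \left(\left(-5 + 55\right) + 10\right) = - 12 \left(50 + 10\right) = \left(-12\right) 60 = -720$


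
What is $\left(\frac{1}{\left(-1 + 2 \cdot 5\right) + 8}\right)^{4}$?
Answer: $\frac{1}{83521} \approx 1.1973 \cdot 10^{-5}$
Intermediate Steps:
$\left(\frac{1}{\left(-1 + 2 \cdot 5\right) + 8}\right)^{4} = \left(\frac{1}{\left(-1 + 10\right) + 8}\right)^{4} = \left(\frac{1}{9 + 8}\right)^{4} = \left(\frac{1}{17}\right)^{4} = \frac{1}{83521}$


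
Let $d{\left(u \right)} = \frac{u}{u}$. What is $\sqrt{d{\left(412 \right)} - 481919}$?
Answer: $i \sqrt{481918} \approx 694.2 i$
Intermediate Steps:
$d{\left(u \right)} = 1$
$\sqrt{d{\left(412 \right)} - 481919} = \sqrt{1 - 481919} = \sqrt{-481918} = i \sqrt{481918}$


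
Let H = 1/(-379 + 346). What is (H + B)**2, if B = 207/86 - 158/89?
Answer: 23073913801/63797666724 ≈ 0.36167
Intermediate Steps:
B = 4835/7654 (B = 207*(1/86) - 158*1/89 = 207/86 - 158/89 = 4835/7654 ≈ 0.63170)
H = -1/33 (H = 1/(-33) = -1/33 ≈ -0.030303)
(H + B)**2 = (-1/33 + 4835/7654)**2 = (151901/252582)**2 = 23073913801/63797666724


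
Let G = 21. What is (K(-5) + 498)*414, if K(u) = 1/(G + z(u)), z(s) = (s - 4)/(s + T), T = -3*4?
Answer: 12577665/61 ≈ 2.0619e+5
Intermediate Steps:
T = -12
z(s) = (-4 + s)/(-12 + s) (z(s) = (s - 4)/(s - 12) = (-4 + s)/(-12 + s))
K(u) = 1/(21 + (-4 + u)/(-12 + u))
(K(-5) + 498)*414 = ((-12 - 5)/(2*(-128 + 11*(-5))) + 498)*414 = ((1/2)*(-17)/(-128 - 55) + 498)*414 = ((1/2)*(-17)/(-183) + 498)*414 = ((1/2)*(-1/183)*(-17) + 498)*414 = (17/366 + 498)*414 = (182285/366)*414 = 12577665/61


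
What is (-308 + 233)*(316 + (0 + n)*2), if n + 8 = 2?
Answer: -22800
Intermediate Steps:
n = -6 (n = -8 + 2 = -6)
(-308 + 233)*(316 + (0 + n)*2) = (-308 + 233)*(316 + (0 - 6)*2) = -75*(316 - 6*2) = -75*(316 - 12) = -75*304 = -22800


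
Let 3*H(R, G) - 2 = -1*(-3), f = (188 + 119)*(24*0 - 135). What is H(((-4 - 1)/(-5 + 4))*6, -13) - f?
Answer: 124340/3 ≈ 41447.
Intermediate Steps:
f = -41445 (f = 307*(0 - 135) = 307*(-135) = -41445)
H(R, G) = 5/3 (H(R, G) = ⅔ + (-1*(-3))/3 = ⅔ + (⅓)*3 = ⅔ + 1 = 5/3)
H(((-4 - 1)/(-5 + 4))*6, -13) - f = 5/3 - 1*(-41445) = 5/3 + 41445 = 124340/3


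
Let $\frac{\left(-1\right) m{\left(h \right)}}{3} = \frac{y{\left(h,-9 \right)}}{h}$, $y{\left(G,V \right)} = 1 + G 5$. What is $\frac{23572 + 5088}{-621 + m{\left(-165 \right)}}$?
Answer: $- \frac{1576300}{34979} \approx -45.064$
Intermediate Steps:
$y{\left(G,V \right)} = 1 + 5 G$
$m{\left(h \right)} = - \frac{3 \left(1 + 5 h\right)}{h}$ ($m{\left(h \right)} = - 3 \frac{1 + 5 h}{h} = - \frac{3 \left(1 + 5 h\right)}{h}$)
$\frac{23572 + 5088}{-621 + m{\left(-165 \right)}} = \frac{23572 + 5088}{-621 - \left(15 + \frac{3}{-165}\right)} = \frac{28660}{-621 - \frac{824}{55}} = \frac{28660}{- \frac{34979}{55}} = 28660 \left(- \frac{55}{34979}\right) = - \frac{1576300}{34979}$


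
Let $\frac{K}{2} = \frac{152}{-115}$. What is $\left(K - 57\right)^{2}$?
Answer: $\frac{47045881}{13225} \approx 3557.3$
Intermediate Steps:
$K = - \frac{304}{115}$ ($K = 2 \frac{152}{-115} = 2 \cdot 152 \left(- \frac{1}{115}\right) = 2 \left(- \frac{152}{115}\right) = - \frac{304}{115} \approx -2.6435$)
$\left(K - 57\right)^{2} = \left(- \frac{304}{115} - 57\right)^{2} = \left(- \frac{6859}{115}\right)^{2} = \frac{47045881}{13225}$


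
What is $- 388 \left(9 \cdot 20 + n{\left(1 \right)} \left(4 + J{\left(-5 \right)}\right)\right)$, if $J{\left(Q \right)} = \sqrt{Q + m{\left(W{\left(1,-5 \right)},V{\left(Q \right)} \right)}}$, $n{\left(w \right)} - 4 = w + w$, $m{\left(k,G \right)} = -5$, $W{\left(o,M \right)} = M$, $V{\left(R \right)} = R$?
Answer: $-79152 - 2328 i \sqrt{10} \approx -79152.0 - 7361.8 i$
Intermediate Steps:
$n{\left(w \right)} = 4 + 2 w$ ($n{\left(w \right)} = 4 + \left(w + w\right) = 4 + 2 w$)
$J{\left(Q \right)} = \sqrt{-5 + Q}$ ($J{\left(Q \right)} = \sqrt{Q - 5} = \sqrt{-5 + Q}$)
$- 388 \left(9 \cdot 20 + n{\left(1 \right)} \left(4 + J{\left(-5 \right)}\right)\right) = - 388 \left(9 \cdot 20 + \left(4 + 2 \cdot 1\right) \left(4 + \sqrt{-5 - 5}\right)\right) = - 388 \left(180 + \left(4 + 2\right) \left(4 + \sqrt{-10}\right)\right) = - 388 \left(180 + 6 \left(4 + i \sqrt{10}\right)\right) = - 388 \left(180 + \left(24 + 6 i \sqrt{10}\right)\right) = - 388 \left(204 + 6 i \sqrt{10}\right) = -79152 - 2328 i \sqrt{10}$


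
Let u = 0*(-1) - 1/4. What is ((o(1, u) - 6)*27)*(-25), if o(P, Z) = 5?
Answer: 675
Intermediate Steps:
u = -1/4 (u = 0 - 1*1/4 = 0 - 1/4 = -1/4 ≈ -0.25000)
((o(1, u) - 6)*27)*(-25) = ((5 - 6)*27)*(-25) = -1*27*(-25) = -27*(-25) = 675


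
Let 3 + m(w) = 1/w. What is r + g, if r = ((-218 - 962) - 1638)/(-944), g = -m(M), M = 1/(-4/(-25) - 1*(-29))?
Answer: -273463/11800 ≈ -23.175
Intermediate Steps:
M = 25/729 (M = 1/(-4*(-1/25) + 29) = 1/(4/25 + 29) = 1/(729/25) = 25/729 ≈ 0.034294)
m(w) = -3 + 1/w
g = -654/25 (g = -(-3 + 1/(25/729)) = -(-3 + 729/25) = -1*654/25 = -654/25 ≈ -26.160)
r = 1409/472 (r = (-1180 - 1638)*(-1/944) = -2818*(-1/944) = 1409/472 ≈ 2.9852)
r + g = 1409/472 - 654/25 = -273463/11800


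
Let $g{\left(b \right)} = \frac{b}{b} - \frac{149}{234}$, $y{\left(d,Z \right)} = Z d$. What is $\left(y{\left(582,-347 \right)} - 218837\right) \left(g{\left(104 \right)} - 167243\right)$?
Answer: $\frac{16467561948607}{234} \approx 7.0374 \cdot 10^{10}$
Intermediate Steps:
$g{\left(b \right)} = \frac{85}{234}$ ($g{\left(b \right)} = 1 - \frac{149}{234} = \frac{85}{234}$)
$\left(y{\left(582,-347 \right)} - 218837\right) \left(g{\left(104 \right)} - 167243\right) = \left(\left(-347\right) 582 - 218837\right) \left(\frac{85}{234} - 167243\right) = \left(-201954 - 218837\right) \left(- \frac{39134777}{234}\right) = \left(-420791\right) \left(- \frac{39134777}{234}\right) = \frac{16467561948607}{234}$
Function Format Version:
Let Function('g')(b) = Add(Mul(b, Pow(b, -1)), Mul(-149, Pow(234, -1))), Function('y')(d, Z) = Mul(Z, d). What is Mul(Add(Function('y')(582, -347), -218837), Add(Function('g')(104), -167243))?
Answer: Rational(16467561948607, 234) ≈ 7.0374e+10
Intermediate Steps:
Function('g')(b) = Rational(85, 234) (Function('g')(b) = Add(1, Mul(-149, Rational(1, 234))) = Add(1, Rational(-149, 234)) = Rational(85, 234))
Mul(Add(Function('y')(582, -347), -218837), Add(Function('g')(104), -167243)) = Mul(Add(Mul(-347, 582), -218837), Add(Rational(85, 234), -167243)) = Mul(Add(-201954, -218837), Rational(-39134777, 234)) = Mul(-420791, Rational(-39134777, 234)) = Rational(16467561948607, 234)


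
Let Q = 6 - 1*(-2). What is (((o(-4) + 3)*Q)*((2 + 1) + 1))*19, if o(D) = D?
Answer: -608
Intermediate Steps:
Q = 8 (Q = 6 + 2 = 8)
(((o(-4) + 3)*Q)*((2 + 1) + 1))*19 = (((-4 + 3)*8)*((2 + 1) + 1))*19 = ((-1*8)*(3 + 1))*19 = -8*4*19 = -32*19 = -608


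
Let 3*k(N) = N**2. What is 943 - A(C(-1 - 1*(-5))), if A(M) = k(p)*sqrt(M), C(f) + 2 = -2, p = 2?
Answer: 943 - 8*I/3 ≈ 943.0 - 2.6667*I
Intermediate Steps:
C(f) = -4 (C(f) = -2 - 2 = -4)
k(N) = N**2/3
A(M) = 4*sqrt(M)/3 (A(M) = ((1/3)*2**2)*sqrt(M) = ((1/3)*4)*sqrt(M) = 4*sqrt(M)/3)
943 - A(C(-1 - 1*(-5))) = 943 - 4*sqrt(-4)/3 = 943 - 4*2*I/3 = 943 - 8*I/3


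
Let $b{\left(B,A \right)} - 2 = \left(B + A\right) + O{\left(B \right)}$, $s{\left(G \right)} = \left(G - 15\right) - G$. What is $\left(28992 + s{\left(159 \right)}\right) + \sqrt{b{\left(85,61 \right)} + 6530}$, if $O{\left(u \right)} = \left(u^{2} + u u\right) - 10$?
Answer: $28977 + \sqrt{21118} \approx 29122.0$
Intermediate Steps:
$O{\left(u \right)} = -10 + 2 u^{2}$ ($O{\left(u \right)} = \left(u^{2} + u^{2}\right) - 10 = 2 u^{2} - 10 = -10 + 2 u^{2}$)
$s{\left(G \right)} = -15$ ($s{\left(G \right)} = \left(G - 15\right) - G = \left(-15 + G\right) - G = -15$)
$b{\left(B,A \right)} = -8 + A + B + 2 B^{2}$ ($b{\left(B,A \right)} = 2 + \left(\left(B + A\right) + \left(-10 + 2 B^{2}\right)\right) = 2 + \left(\left(A + B\right) + \left(-10 + 2 B^{2}\right)\right) = 2 + \left(-10 + A + B + 2 B^{2}\right) = -8 + A + B + 2 B^{2}$)
$\left(28992 + s{\left(159 \right)}\right) + \sqrt{b{\left(85,61 \right)} + 6530} = \left(28992 - 15\right) + \sqrt{\left(-8 + 61 + 85 + 2 \cdot 85^{2}\right) + 6530} = 28977 + \sqrt{\left(-8 + 61 + 85 + 2 \cdot 7225\right) + 6530} = 28977 + \sqrt{\left(-8 + 61 + 85 + 14450\right) + 6530} = 28977 + \sqrt{14588 + 6530} = 28977 + \sqrt{21118}$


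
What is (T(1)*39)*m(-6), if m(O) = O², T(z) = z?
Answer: 1404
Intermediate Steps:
(T(1)*39)*m(-6) = (1*39)*(-6)² = 39*36 = 1404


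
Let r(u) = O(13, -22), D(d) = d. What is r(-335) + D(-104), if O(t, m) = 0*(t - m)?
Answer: -104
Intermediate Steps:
O(t, m) = 0
r(u) = 0
r(-335) + D(-104) = 0 - 104 = -104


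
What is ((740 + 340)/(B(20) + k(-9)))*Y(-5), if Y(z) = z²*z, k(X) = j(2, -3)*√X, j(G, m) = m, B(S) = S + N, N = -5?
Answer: -112500/17 - 67500*I/17 ≈ -6617.6 - 3970.6*I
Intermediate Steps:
B(S) = -5 + S (B(S) = S - 5 = -5 + S)
k(X) = -3*√X
Y(z) = z³
((740 + 340)/(B(20) + k(-9)))*Y(-5) = ((740 + 340)/((-5 + 20) - 9*I))*(-5)³ = (1080/(15 - 9*I))*(-125) = (1080*((15 + 9*I)/306))*(-125) = (60*(15 + 9*I)/17)*(-125) = -7500*(15 + 9*I)/17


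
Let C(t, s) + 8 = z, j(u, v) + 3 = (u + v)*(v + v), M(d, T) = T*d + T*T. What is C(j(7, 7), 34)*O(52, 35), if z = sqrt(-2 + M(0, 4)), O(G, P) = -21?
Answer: 168 - 21*sqrt(14) ≈ 89.425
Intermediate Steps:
M(d, T) = T**2 + T*d (M(d, T) = T*d + T**2 = T**2 + T*d)
z = sqrt(14) (z = sqrt(-2 + 4*(4 + 0)) = sqrt(-2 + 4*4) = sqrt(-2 + 16) = sqrt(14) ≈ 3.7417)
j(u, v) = -3 + 2*v*(u + v) (j(u, v) = -3 + (u + v)*(v + v) = -3 + (u + v)*(2*v) = -3 + 2*v*(u + v))
C(t, s) = -8 + sqrt(14)
C(j(7, 7), 34)*O(52, 35) = (-8 + sqrt(14))*(-21) = 168 - 21*sqrt(14)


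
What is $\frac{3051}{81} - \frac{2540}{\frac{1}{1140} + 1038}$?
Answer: $\frac{125028473}{3549963} \approx 35.22$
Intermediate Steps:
$\frac{3051}{81} - \frac{2540}{\frac{1}{1140} + 1038} = 3051 \cdot \frac{1}{81} - \frac{2540}{\frac{1}{1140} + 1038} = \frac{113}{3} - \frac{2540}{\frac{1183321}{1140}} = \frac{113}{3} - \frac{2895600}{1183321} = \frac{125028473}{3549963}$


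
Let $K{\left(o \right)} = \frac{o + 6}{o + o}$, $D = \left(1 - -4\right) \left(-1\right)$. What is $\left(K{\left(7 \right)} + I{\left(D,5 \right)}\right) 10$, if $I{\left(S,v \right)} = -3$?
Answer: $- \frac{145}{7} \approx -20.714$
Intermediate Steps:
$D = -5$ ($D = \left(1 + 4\right) \left(-1\right) = 5 \left(-1\right) = -5$)
$K{\left(o \right)} = \frac{6 + o}{2 o}$
$\left(K{\left(7 \right)} + I{\left(D,5 \right)}\right) 10 = \left(\frac{6 + 7}{2 \cdot 7} - 3\right) 10 = \left(\frac{1}{2} \cdot \frac{1}{7} \cdot 13 - 3\right) 10 = \left(\frac{13}{14} - 3\right) 10 = \left(- \frac{29}{14}\right) 10 = - \frac{145}{7}$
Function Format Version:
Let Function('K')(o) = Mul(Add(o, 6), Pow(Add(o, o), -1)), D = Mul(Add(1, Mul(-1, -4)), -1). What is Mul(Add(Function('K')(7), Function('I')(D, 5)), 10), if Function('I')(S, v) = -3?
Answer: Rational(-145, 7) ≈ -20.714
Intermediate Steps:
D = -5 (D = Mul(Add(1, 4), -1) = Mul(5, -1) = -5)
Function('K')(o) = Mul(Rational(1, 2), Pow(o, -1), Add(6, o)) (Function('K')(o) = Mul(Add(6, o), Pow(Mul(2, o), -1)) = Mul(Add(6, o), Mul(Rational(1, 2), Pow(o, -1))) = Mul(Rational(1, 2), Pow(o, -1), Add(6, o)))
Mul(Add(Function('K')(7), Function('I')(D, 5)), 10) = Mul(Add(Mul(Rational(1, 2), Pow(7, -1), Add(6, 7)), -3), 10) = Mul(Add(Mul(Rational(1, 2), Rational(1, 7), 13), -3), 10) = Mul(Add(Rational(13, 14), -3), 10) = Mul(Rational(-29, 14), 10) = Rational(-145, 7)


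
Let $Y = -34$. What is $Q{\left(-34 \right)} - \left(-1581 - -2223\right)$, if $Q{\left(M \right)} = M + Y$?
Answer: $-710$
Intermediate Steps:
$Q{\left(M \right)} = -34 + M$ ($Q{\left(M \right)} = M - 34 = -34 + M$)
$Q{\left(-34 \right)} - \left(-1581 - -2223\right) = \left(-34 - 34\right) - \left(-1581 - -2223\right) = -68 - \left(-1581 + 2223\right) = -68 - 642 = -710$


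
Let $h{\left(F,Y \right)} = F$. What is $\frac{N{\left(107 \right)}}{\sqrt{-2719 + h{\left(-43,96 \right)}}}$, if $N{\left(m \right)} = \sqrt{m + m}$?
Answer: $- \frac{i \sqrt{147767}}{1381} \approx - 0.27835 i$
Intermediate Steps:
$N{\left(m \right)} = \sqrt{2} \sqrt{m}$ ($N{\left(m \right)} = \sqrt{2 m} = \sqrt{2} \sqrt{m}$)
$\frac{N{\left(107 \right)}}{\sqrt{-2719 + h{\left(-43,96 \right)}}} = \frac{\sqrt{2} \sqrt{107}}{\sqrt{-2719 - 43}} = \frac{\sqrt{214}}{\sqrt{-2762}} = \frac{\sqrt{214}}{i \sqrt{2762}} = \sqrt{214} \left(- \frac{i \sqrt{2762}}{2762}\right) = - \frac{i \sqrt{147767}}{1381}$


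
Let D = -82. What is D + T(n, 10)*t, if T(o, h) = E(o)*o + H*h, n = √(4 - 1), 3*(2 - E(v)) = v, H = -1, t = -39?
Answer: 347 - 78*√3 ≈ 211.90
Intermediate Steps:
E(v) = 2 - v/3
n = √3 ≈ 1.7320
T(o, h) = -h + o*(2 - o/3) (T(o, h) = (2 - o/3)*o - h = o*(2 - o/3) - h = -h + o*(2 - o/3))
D + T(n, 10)*t = -82 + (-1*10 + 2*√3 - (√3)²/3)*(-39) = -82 + (-10 + 2*√3 - ⅓*3)*(-39) = -82 + (-10 + 2*√3 - 1)*(-39) = -82 + (-11 + 2*√3)*(-39) = -82 + (429 - 78*√3) = 347 - 78*√3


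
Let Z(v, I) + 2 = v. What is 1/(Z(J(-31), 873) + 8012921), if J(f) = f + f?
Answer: 1/8012857 ≈ 1.2480e-7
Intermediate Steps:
J(f) = 2*f
Z(v, I) = -2 + v
1/(Z(J(-31), 873) + 8012921) = 1/((-2 + 2*(-31)) + 8012921) = 1/((-2 - 62) + 8012921) = 1/(-64 + 8012921) = 1/8012857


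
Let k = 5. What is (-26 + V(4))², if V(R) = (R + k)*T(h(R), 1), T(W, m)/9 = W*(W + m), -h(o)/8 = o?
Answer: 6452266276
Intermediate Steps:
h(o) = -8*o
T(W, m) = 9*W*(W + m) (T(W, m) = 9*(W*(W + m)) = 9*W*(W + m))
V(R) = -72*R*(1 - 8*R)*(5 + R) (V(R) = (R + 5)*(9*(-8*R)*(-8*R + 1)) = (5 + R)*(9*(-8*R)*(1 - 8*R)) = (5 + R)*(-72*R*(1 - 8*R)) = -72*R*(1 - 8*R)*(5 + R))
(-26 + V(4))² = (-26 + 72*4*(-1 + 8*4)*(5 + 4))² = (-26 + 72*4*(-1 + 32)*9)² = (-26 + 72*4*31*9)² = (-26 + 80352)² = 80326² = 6452266276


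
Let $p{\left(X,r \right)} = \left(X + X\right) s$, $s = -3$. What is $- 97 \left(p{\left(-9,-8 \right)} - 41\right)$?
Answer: $-1261$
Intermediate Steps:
$p{\left(X,r \right)} = - 6 X$ ($p{\left(X,r \right)} = \left(X + X\right) \left(-3\right) = 2 X \left(-3\right) = - 6 X$)
$- 97 \left(p{\left(-9,-8 \right)} - 41\right) = - 97 \left(\left(-6\right) \left(-9\right) - 41\right) = - 97 \left(54 - 41\right) = \left(-97\right) 13 = -1261$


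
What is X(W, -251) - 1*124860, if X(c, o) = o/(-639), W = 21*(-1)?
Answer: -79785289/639 ≈ -1.2486e+5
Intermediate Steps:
W = -21
X(c, o) = -o/639 (X(c, o) = o*(-1/639) = -o/639)
X(W, -251) - 1*124860 = -1/639*(-251) - 1*124860 = 251/639 - 124860 = -79785289/639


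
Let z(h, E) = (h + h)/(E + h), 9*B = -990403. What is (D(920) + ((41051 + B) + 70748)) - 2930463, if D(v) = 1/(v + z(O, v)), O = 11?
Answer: -7525686219013/2569626 ≈ -2.9287e+6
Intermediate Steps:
B = -990403/9 (B = (1/9)*(-990403) = -990403/9 ≈ -1.1004e+5)
z(h, E) = 2*h/(E + h) (z(h, E) = (2*h)/(E + h) = 2*h/(E + h))
D(v) = 1/(v + 22/(11 + v)) (D(v) = 1/(v + 2*11/(v + 11)) = 1/(v + 2*11/(11 + v)) = 1/(v + 22/(11 + v)))
(D(920) + ((41051 + B) + 70748)) - 2930463 = ((11 + 920)/(22 + 920*(11 + 920)) + ((41051 - 990403/9) + 70748)) - 2930463 = (931/(22 + 920*931) + (-620944/9 + 70748)) - 2930463 = (931/(22 + 856520) + 15788/9) - 2930463 = (931/856542 + 15788/9) - 2930463 = 4507697825/2569626 - 2930463 = -7525686219013/2569626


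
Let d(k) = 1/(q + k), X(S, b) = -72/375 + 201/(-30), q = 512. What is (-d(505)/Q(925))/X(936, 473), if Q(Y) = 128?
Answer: 125/112146624 ≈ 1.1146e-6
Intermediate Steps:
X(S, b) = -1723/250 (X(S, b) = -72*1/375 + 201*(-1/30) = -24/125 - 67/10 = -1723/250)
d(k) = 1/(512 + k)
(-d(505)/Q(925))/X(936, 473) = (-1/((512 + 505)*128))/(-1723/250) = -1/(1017*128)*(-250/1723) = -1*1/130176*(-250/1723) = -1/130176*(-250/1723) = 125/112146624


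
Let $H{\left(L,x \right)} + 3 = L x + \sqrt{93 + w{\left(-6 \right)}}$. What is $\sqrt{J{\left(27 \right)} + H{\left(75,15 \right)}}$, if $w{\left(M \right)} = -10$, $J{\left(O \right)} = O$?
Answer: $\sqrt{1149 + \sqrt{83}} \approx 34.031$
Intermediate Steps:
$H{\left(L,x \right)} = -3 + \sqrt{83} + L x$ ($H{\left(L,x \right)} = -3 + \left(L x + \sqrt{93 - 10}\right) = -3 + \left(L x + \sqrt{83}\right) = -3 + \left(\sqrt{83} + L x\right) = -3 + \sqrt{83} + L x$)
$\sqrt{J{\left(27 \right)} + H{\left(75,15 \right)}} = \sqrt{27 + \left(-3 + \sqrt{83} + 75 \cdot 15\right)} = \sqrt{27 + \left(-3 + \sqrt{83} + 1125\right)} = \sqrt{27 + \left(1122 + \sqrt{83}\right)} = \sqrt{1149 + \sqrt{83}}$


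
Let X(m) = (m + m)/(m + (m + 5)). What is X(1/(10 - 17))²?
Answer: 4/1089 ≈ 0.0036731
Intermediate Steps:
X(m) = 2*m/(5 + 2*m) (X(m) = (2*m)/(m + (5 + m)) = (2*m)/(5 + 2*m) = 2*m/(5 + 2*m))
X(1/(10 - 17))² = (2/((10 - 17)*(5 + 2/(10 - 17))))² = (2/(-7*(5 + 2/(-7))))² = (2*(-⅐)/(5 + 2*(-⅐)))² = (2*(-⅐)/(5 - 2/7))² = (2*(-⅐)/(33/7))² = (2*(-⅐)*(7/33))² = (-2/33)² = 4/1089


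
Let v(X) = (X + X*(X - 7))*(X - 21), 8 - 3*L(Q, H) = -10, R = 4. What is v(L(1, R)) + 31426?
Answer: 31426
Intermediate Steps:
L(Q, H) = 6 (L(Q, H) = 8/3 - ⅓*(-10) = 8/3 + 10/3 = 6)
v(X) = (-21 + X)*(X + X*(-7 + X)) (v(X) = (X + X*(-7 + X))*(-21 + X) = (-21 + X)*(X + X*(-7 + X)))
v(L(1, R)) + 31426 = 6*(126 + 6² - 27*6) + 31426 = 6*(126 + 36 - 162) + 31426 = 6*0 + 31426 = 0 + 31426 = 31426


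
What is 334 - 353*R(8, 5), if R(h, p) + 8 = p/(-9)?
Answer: 30187/9 ≈ 3354.1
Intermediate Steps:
R(h, p) = -8 - p/9 (R(h, p) = -8 + p/(-9) = -8 + p*(-1/9) = -8 - p/9)
334 - 353*R(8, 5) = 334 - 353*(-8 - 1/9*5) = 334 - 353*(-8 - 5/9) = 334 - 353*(-77/9) = 334 + 27181/9 = 30187/9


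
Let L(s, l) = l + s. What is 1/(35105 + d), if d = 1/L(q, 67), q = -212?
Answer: 145/5090224 ≈ 2.8486e-5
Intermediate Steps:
d = -1/145 (d = 1/(67 - 212) = 1/(-145) = -1/145 ≈ -0.0068966)
1/(35105 + d) = 1/(35105 - 1/145) = 1/(5090224/145) = 145/5090224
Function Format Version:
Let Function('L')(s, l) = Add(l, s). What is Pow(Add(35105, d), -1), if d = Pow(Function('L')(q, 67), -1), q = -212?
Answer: Rational(145, 5090224) ≈ 2.8486e-5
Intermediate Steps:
d = Rational(-1, 145) (d = Pow(Add(67, -212), -1) = Pow(-145, -1) = Rational(-1, 145) ≈ -0.0068966)
Pow(Add(35105, d), -1) = Pow(Add(35105, Rational(-1, 145)), -1) = Pow(Rational(5090224, 145), -1) = Rational(145, 5090224)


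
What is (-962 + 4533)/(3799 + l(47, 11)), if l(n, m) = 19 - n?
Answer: 3571/3771 ≈ 0.94696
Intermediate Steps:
(-962 + 4533)/(3799 + l(47, 11)) = (-962 + 4533)/(3799 + (19 - 1*47)) = 3571/(3799 + (19 - 47)) = 3571/(3799 - 28) = 3571/3771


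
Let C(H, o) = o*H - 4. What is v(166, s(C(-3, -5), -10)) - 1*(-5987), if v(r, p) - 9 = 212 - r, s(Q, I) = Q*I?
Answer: 6042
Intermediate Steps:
C(H, o) = -4 + H*o (C(H, o) = H*o - 4 = -4 + H*o)
s(Q, I) = I*Q
v(r, p) = 221 - r (v(r, p) = 9 + (212 - r) = 221 - r)
v(166, s(C(-3, -5), -10)) - 1*(-5987) = (221 - 1*166) - 1*(-5987) = (221 - 166) + 5987 = 55 + 5987 = 6042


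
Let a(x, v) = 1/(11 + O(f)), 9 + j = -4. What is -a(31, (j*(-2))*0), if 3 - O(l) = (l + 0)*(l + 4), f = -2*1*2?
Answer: -1/14 ≈ -0.071429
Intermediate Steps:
j = -13 (j = -9 - 4 = -13)
f = -4 (f = -2*2 = -4)
O(l) = 3 - l*(4 + l) (O(l) = 3 - (l + 0)*(l + 4) = 3 - l*(4 + l))
a(x, v) = 1/14 (a(x, v) = 1/(11 + (3 - 1*(-4)² - 4*(-4))) = 1/(11 + (3 - 1*16 + 16)) = 1/(11 + (3 - 16 + 16)) = 1/(11 + 3) = 1/14)
-a(31, (j*(-2))*0) = -1*1/14 = -1/14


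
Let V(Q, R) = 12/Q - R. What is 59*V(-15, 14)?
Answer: -4366/5 ≈ -873.20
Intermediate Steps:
V(Q, R) = -R + 12/Q
59*V(-15, 14) = 59*(-1*14 + 12/(-15)) = 59*(-14 + 12*(-1/15)) = 59*(-14 - ⅘) = 59*(-74/5) = -4366/5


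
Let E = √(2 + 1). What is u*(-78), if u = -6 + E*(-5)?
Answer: 468 + 390*√3 ≈ 1143.5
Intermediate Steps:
E = √3 ≈ 1.7320
u = -6 - 5*√3 (u = -6 + √3*(-5) = -6 - 5*√3 ≈ -14.660)
u*(-78) = (-6 - 5*√3)*(-78) = 468 + 390*√3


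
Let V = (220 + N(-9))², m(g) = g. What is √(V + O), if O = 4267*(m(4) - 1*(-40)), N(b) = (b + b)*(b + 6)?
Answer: 2*√65706 ≈ 512.66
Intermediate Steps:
N(b) = 2*b*(6 + b) (N(b) = (2*b)*(6 + b) = 2*b*(6 + b))
V = 75076 (V = (220 + 2*(-9)*(6 - 9))² = (220 + 2*(-9)*(-3))² = (220 + 54)² = 274² = 75076)
O = 187748 (O = 4267*(4 - 1*(-40)) = 4267*(4 + 40) = 4267*44 = 187748)
√(V + O) = √(75076 + 187748) = √262824 = 2*√65706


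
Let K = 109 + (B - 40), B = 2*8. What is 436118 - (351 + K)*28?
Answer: 423910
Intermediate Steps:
B = 16
K = 85 (K = 109 + (16 - 40) = 109 - 24 = 85)
436118 - (351 + K)*28 = 436118 - (351 + 85)*28 = 436118 - 436*28 = 436118 - 1*12208 = 436118 - 12208 = 423910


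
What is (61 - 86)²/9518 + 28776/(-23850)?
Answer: -43163953/37834050 ≈ -1.1409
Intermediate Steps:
(61 - 86)²/9518 + 28776/(-23850) = (-25)²*(1/9518) + 28776*(-1/23850) = 625*(1/9518) - 4796/3975 = 625/9518 - 4796/3975 = -43163953/37834050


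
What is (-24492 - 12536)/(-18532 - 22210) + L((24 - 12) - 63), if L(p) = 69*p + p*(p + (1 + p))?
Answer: 33263986/20371 ≈ 1632.9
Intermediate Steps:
L(p) = 69*p + p*(1 + 2*p)
(-24492 - 12536)/(-18532 - 22210) + L((24 - 12) - 63) = (-24492 - 12536)/(-18532 - 22210) + 2*((24 - 12) - 63)*(35 + ((24 - 12) - 63)) = -37028/(-40742) + 2*(12 - 63)*(35 + (12 - 63)) = -37028*(-1/40742) + 2*(-51)*(35 - 51) = 18514/20371 + 2*(-51)*(-16) = 18514/20371 + 1632 = 33263986/20371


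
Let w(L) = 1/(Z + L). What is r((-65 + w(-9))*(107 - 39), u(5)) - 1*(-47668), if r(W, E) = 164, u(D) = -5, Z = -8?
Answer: 47832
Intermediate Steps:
w(L) = 1/(-8 + L)
r((-65 + w(-9))*(107 - 39), u(5)) - 1*(-47668) = 164 - 1*(-47668) = 164 + 47668 = 47832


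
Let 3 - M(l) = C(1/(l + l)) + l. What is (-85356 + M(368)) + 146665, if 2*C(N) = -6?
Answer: 60947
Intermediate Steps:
C(N) = -3 (C(N) = (½)*(-6) = -3)
M(l) = 6 - l (M(l) = 3 - (-3 + l) = 3 + (3 - l) = 6 - l)
(-85356 + M(368)) + 146665 = (-85356 + (6 - 1*368)) + 146665 = (-85356 + (6 - 368)) + 146665 = (-85356 - 362) + 146665 = -85718 + 146665 = 60947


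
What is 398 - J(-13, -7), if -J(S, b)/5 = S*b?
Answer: 853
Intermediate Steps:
J(S, b) = -5*S*b
398 - J(-13, -7) = 398 - (-5)*(-13)*(-7) = 398 - 1*(-455) = 398 + 455 = 853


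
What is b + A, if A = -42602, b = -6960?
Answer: -49562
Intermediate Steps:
b + A = -6960 - 42602 = -49562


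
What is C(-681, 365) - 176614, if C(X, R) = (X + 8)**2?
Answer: 276315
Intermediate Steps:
C(X, R) = (8 + X)**2
C(-681, 365) - 176614 = (8 - 681)**2 - 176614 = (-673)**2 - 176614 = 452929 - 176614 = 276315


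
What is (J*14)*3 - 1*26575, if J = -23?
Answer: -27541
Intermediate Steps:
(J*14)*3 - 1*26575 = -23*14*3 - 1*26575 = -322*3 - 26575 = -966 - 26575 = -27541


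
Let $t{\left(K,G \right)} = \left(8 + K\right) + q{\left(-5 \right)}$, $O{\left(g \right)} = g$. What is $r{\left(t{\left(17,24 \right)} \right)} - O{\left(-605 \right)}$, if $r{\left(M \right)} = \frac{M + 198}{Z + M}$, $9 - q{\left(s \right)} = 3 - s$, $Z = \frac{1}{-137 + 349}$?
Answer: $\frac{3382853}{5513} \approx 613.61$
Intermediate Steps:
$Z = \frac{1}{212} \approx 0.004717$
$q{\left(s \right)} = 6 + s$ ($q{\left(s \right)} = 9 - \left(3 - s\right) = 9 + \left(-3 + s\right) = 6 + s$)
$t{\left(K,G \right)} = 9 + K$ ($t{\left(K,G \right)} = \left(8 + K\right) + \left(6 - 5\right) = \left(8 + K\right) + 1 = 9 + K$)
$r{\left(M \right)} = \frac{198 + M}{\frac{1}{212} + M}$ ($r{\left(M \right)} = \frac{M + 198}{\frac{1}{212} + M} = \frac{198 + M}{\frac{1}{212} + M}$)
$r{\left(t{\left(17,24 \right)} \right)} - O{\left(-605 \right)} = \frac{212 \left(198 + \left(9 + 17\right)\right)}{1 + 212 \left(9 + 17\right)} - -605 = \frac{212 \left(198 + 26\right)}{1 + 212 \cdot 26} + 605 = 212 \frac{1}{1 + 5512} \cdot 224 + 605 = 212 \cdot \frac{1}{5513} \cdot 224 + 605 = \frac{47488}{5513} + 605 = \frac{3382853}{5513}$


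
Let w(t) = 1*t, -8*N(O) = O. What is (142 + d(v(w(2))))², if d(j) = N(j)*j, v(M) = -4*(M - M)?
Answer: 20164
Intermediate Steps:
N(O) = -O/8
w(t) = t
v(M) = 0 (v(M) = -4*0 = 0)
d(j) = -j²/8 (d(j) = (-j/8)*j = -j²/8)
(142 + d(v(w(2))))² = (142 - ⅛*0²)² = (142 - ⅛*0)² = (142 + 0)² = 142² = 20164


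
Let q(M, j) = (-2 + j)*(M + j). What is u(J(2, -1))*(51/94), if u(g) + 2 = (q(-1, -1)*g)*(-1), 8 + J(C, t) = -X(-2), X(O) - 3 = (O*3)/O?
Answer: 2091/47 ≈ 44.489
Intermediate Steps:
X(O) = 6 (X(O) = 3 + (O*3)/O = 3 + (3*O)/O = 3 + 3 = 6)
J(C, t) = -14 (J(C, t) = -8 - 1*6 = -8 - 6 = -14)
u(g) = -2 - 6*g (u(g) = -2 + (((-1)² - 2*(-1) - 2*(-1) - 1*(-1))*g)*(-1) = -2 + ((1 + 2 + 2 + 1)*g)*(-1) = -2 + (6*g)*(-1) = -2 - 6*g)
u(J(2, -1))*(51/94) = (-2 - 6*(-14))*(51/94) = (-2 + 84)*(51*(1/94)) = 82*(51/94) = 2091/47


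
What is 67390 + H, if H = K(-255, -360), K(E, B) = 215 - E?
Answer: 67860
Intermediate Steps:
H = 470 (H = 215 - 1*(-255) = 215 + 255 = 470)
67390 + H = 67390 + 470 = 67860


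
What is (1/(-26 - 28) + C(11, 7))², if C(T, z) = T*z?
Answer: 17280649/2916 ≈ 5926.1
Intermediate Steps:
(1/(-26 - 28) + C(11, 7))² = (1/(-26 - 28) + 11*7)² = (1/(-54) + 77)² = (-1/54 + 77)² = (4157/54)² = 17280649/2916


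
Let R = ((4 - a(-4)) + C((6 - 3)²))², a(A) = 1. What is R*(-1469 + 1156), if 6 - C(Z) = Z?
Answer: 0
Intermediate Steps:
C(Z) = 6 - Z
R = 0 (R = ((4 - 1*1) + (6 - (6 - 3)²))² = ((4 - 1) + (6 - 1*3²))² = (3 + (6 - 1*9))² = (3 + (6 - 9))² = (3 - 3)² = 0² = 0)
R*(-1469 + 1156) = 0*(-1469 + 1156) = 0*(-313) = 0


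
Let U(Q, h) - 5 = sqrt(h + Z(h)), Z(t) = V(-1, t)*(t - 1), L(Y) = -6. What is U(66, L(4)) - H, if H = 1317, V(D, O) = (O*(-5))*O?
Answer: -1312 + sqrt(1254) ≈ -1276.6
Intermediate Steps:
V(D, O) = -5*O**2 (V(D, O) = (-5*O)*O = -5*O**2)
Z(t) = -5*t**2*(-1 + t) (Z(t) = (-5*t**2)*(t - 1) = (-5*t**2)*(-1 + t) = -5*t**2*(-1 + t))
U(Q, h) = 5 + sqrt(h + 5*h**2*(1 - h))
U(66, L(4)) - H = (5 + sqrt(-6*(1 - 5*(-6)*(-1 - 6)))) - 1*1317 = (5 + sqrt(-6*(1 - 5*(-6)*(-7)))) - 1317 = (5 + sqrt(-6*(1 - 210))) - 1317 = (5 + sqrt(-6*(-209))) - 1317 = (5 + sqrt(1254)) - 1317 = -1312 + sqrt(1254)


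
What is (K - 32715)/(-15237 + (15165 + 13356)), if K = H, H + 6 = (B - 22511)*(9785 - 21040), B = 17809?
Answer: 52888289/13284 ≈ 3981.4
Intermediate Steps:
H = 52921004 (H = -6 + (17809 - 22511)*(9785 - 21040) = -6 - 4702*(-11255) = -6 + 52921010 = 52921004)
K = 52921004
(K - 32715)/(-15237 + (15165 + 13356)) = (52921004 - 32715)/(-15237 + (15165 + 13356)) = 52888289/(-15237 + 28521) = 52888289/13284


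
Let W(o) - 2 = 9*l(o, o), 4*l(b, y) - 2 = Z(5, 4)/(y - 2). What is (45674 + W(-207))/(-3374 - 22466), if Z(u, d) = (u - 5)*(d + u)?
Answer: -91361/51680 ≈ -1.7678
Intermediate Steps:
Z(u, d) = (-5 + u)*(d + u)
l(b, y) = ½ (l(b, y) = ½ + ((5² - 5*4 - 5*5 + 4*5)/(y - 2))/4 = ½ + ((25 - 20 - 25 + 20)/(-2 + y))/4 = ½ + (0/(-2 + y))/4 = ½ + (¼)*0 = ½ + 0 = ½)
W(o) = 13/2 (W(o) = 2 + 9*(½) = 2 + 9/2 = 13/2)
(45674 + W(-207))/(-3374 - 22466) = (45674 + 13/2)/(-3374 - 22466) = (91361/2)/(-25840) = (91361/2)*(-1/25840) = -91361/51680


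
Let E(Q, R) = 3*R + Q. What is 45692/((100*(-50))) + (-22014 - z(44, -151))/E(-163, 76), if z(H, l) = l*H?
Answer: -3990999/16250 ≈ -245.60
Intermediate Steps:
z(H, l) = H*l
E(Q, R) = Q + 3*R
45692/((100*(-50))) + (-22014 - z(44, -151))/E(-163, 76) = 45692/((100*(-50))) + (-22014 - 44*(-151))/(-163 + 3*76) = 45692/(-5000) + (-22014 - 1*(-6644))/(-163 + 228) = 45692*(-1/5000) + (-22014 + 6644)/65 = -11423/1250 - 15370*1/65 = -11423/1250 - 3074/13 = -3990999/16250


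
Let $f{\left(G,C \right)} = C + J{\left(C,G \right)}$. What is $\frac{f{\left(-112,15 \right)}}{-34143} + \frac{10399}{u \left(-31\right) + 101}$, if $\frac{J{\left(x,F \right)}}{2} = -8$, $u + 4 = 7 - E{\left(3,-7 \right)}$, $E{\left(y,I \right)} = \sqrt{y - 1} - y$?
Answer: $- \frac{30179504542}{181060329} - \frac{322369 \sqrt{2}}{5303} \approx -252.65$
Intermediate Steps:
$E{\left(y,I \right)} = \sqrt{-1 + y} - y$
$u = 6 - \sqrt{2}$ ($u = -4 - \left(-7 - 3 + \sqrt{-1 + 3}\right) = -4 + \left(7 - \left(\sqrt{2} - 3\right)\right) = -4 + \left(7 - \left(-3 + \sqrt{2}\right)\right) = -4 + \left(7 + \left(3 - \sqrt{2}\right)\right) = -4 + \left(10 - \sqrt{2}\right) = 6 - \sqrt{2} \approx 4.5858$)
$J{\left(x,F \right)} = -16$ ($J{\left(x,F \right)} = 2 \left(-8\right) = -16$)
$f{\left(G,C \right)} = -16 + C$ ($f{\left(G,C \right)} = C - 16 = -16 + C$)
$\frac{f{\left(-112,15 \right)}}{-34143} + \frac{10399}{u \left(-31\right) + 101} = \frac{-16 + 15}{-34143} + \frac{10399}{\left(6 - \sqrt{2}\right) \left(-31\right) + 101} = \left(-1\right) \left(- \frac{1}{34143}\right) + \frac{10399}{\left(-186 + 31 \sqrt{2}\right) + 101} = \frac{1}{34143} + \frac{10399}{-85 + 31 \sqrt{2}}$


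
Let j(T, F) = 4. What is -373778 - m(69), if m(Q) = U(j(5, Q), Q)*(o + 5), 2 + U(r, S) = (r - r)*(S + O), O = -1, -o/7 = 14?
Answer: -373964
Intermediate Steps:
o = -98 (o = -7*14 = -98)
U(r, S) = -2 (U(r, S) = -2 + (r - r)*(S - 1) = -2 + 0*(-1 + S) = -2 + 0 = -2)
m(Q) = 186 (m(Q) = -2*(-98 + 5) = -2*(-93) = 186)
-373778 - m(69) = -373778 - 1*186 = -373778 - 186 = -373964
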